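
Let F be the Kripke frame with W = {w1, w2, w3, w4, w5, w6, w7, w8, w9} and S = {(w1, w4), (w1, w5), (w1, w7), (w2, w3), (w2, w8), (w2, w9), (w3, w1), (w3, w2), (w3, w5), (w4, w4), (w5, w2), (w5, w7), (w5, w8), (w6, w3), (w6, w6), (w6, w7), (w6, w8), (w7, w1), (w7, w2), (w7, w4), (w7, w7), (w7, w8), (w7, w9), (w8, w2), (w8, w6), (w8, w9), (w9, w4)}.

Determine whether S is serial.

Serial: yes — every world has a successor (e.g. w1 S w4).

Yes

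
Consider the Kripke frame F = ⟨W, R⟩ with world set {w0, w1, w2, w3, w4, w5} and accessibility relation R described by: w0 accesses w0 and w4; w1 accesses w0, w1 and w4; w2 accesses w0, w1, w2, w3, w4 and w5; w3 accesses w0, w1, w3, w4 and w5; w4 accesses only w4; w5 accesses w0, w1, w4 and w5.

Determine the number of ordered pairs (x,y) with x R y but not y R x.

15

Enumerating: (w0,w4), (w1,w0), (w1,w4), (w2,w0), (w2,w1), (w2,w3), (w2,w4), (w2,w5), (w3,w0), (w3,w1), (w3,w4), (w3,w5), (w5,w0), (w5,w1), (w5,w4).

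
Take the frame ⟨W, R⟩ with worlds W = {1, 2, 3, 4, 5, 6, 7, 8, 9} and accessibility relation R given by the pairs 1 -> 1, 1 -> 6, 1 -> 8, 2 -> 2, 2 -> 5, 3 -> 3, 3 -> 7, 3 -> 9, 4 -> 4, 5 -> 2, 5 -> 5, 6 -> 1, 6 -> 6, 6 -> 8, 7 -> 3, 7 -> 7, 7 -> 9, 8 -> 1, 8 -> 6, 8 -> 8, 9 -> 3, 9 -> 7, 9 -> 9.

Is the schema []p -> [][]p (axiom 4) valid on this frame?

Yes

The schema 4 characterises exactly the transitive frames.
Transitive: yes — every two-step R-path is closed by a direct edge.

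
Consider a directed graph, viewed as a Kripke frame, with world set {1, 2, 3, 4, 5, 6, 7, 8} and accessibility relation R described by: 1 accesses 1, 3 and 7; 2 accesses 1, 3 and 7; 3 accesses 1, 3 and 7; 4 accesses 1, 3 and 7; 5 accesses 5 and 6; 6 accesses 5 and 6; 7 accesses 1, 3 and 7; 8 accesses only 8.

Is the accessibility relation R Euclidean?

Euclidean: yes — any two successors of a common world are R-related.

Yes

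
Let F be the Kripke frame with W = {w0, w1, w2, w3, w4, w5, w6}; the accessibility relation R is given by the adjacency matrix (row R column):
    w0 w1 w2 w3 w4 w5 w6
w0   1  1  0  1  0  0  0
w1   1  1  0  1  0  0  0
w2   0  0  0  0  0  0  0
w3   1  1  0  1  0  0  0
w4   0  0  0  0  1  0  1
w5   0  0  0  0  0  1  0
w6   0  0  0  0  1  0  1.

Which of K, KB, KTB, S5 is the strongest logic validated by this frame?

Symmetric (axiom B): yes — every pair in R has its reverse in R.
Reflexive (axiom T): no — w2 is not related to itself.
Euclidean (axiom 5): yes — any two successors of a common world are R-related.
So F validates K, KB; KTB would additionally require R to be reflexive. The strongest is KB.

KB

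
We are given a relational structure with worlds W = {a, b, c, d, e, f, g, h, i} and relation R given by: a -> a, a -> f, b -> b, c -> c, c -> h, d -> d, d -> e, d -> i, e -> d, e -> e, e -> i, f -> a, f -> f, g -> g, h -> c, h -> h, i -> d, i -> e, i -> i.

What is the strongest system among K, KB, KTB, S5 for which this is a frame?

S5

Symmetric (axiom B): yes — every pair in R has its reverse in R.
Reflexive (axiom T): yes — every world is R-related to itself.
Euclidean (axiom 5): yes — any two successors of a common world are R-related.
So F validates K, KB, KTB, S5. The strongest is S5.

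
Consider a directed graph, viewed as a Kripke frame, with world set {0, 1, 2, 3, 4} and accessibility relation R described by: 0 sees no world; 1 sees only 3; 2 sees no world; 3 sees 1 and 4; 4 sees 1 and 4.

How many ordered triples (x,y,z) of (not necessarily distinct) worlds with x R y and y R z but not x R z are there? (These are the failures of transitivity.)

4

Enumerating: (1,3,1), (1,3,4), (3,1,3), (4,1,3).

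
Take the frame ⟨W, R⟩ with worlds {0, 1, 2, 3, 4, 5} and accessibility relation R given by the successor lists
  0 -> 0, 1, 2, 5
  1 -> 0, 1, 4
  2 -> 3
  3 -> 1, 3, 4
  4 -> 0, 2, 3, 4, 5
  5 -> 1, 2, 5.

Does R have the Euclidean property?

Euclidean: no — 0 R 1 and 0 R 2, but not 1 R 2.

No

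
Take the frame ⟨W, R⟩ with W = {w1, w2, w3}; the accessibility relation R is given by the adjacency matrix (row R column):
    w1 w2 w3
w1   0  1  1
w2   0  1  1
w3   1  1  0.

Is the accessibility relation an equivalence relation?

No

Reflexive: no — w1 is not related to itself.
Symmetric: no — w1 R w2 but not w2 R w1.
Transitive: no — w2 R w3 and w3 R w1, but not w2 R w1.
So R is not an equivalence relation.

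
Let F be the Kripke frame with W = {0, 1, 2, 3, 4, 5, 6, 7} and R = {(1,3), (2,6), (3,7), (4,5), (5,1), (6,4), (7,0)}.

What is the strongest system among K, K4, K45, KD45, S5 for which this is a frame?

Transitive (axiom 4): no — 1 R 3 and 3 R 7, but not 1 R 7.
Euclidean (axiom 5): no — 1 R 3 and 1 R 3, but not 3 R 3.
Serial (axiom D): no — 0 has no R-successor.
Reflexive (axiom T): no — 0 is not related to itself.
So F validates K; K4 would additionally require R to be transitive. The strongest is K.

K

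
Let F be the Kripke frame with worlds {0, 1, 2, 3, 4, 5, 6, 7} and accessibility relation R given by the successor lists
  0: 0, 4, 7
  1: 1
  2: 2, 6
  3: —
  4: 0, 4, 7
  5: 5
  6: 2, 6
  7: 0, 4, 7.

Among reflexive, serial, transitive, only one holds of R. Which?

transitive

Reflexive: no — 3 is not related to itself.
Serial: no — 3 has no R-successor.
Transitive: yes — every two-step R-path is closed by a direct edge.
Only transitive holds.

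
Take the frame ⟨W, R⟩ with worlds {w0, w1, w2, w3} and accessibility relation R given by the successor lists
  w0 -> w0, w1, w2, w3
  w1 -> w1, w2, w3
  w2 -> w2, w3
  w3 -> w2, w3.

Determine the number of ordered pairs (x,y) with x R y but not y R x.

Enumerating: (w0,w1), (w0,w2), (w0,w3), (w1,w2), (w1,w3).

5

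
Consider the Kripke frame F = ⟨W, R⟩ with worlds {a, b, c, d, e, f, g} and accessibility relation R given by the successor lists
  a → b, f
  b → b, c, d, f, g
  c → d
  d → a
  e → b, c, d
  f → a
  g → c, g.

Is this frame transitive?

Transitive: no — a R b and b R c, but not a R c.

No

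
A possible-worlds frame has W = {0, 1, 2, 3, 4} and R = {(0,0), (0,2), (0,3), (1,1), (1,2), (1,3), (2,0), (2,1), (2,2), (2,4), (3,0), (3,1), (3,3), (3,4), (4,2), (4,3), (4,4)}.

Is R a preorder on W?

No

Reflexive: yes — every world is R-related to itself.
Transitive: no — 0 R 2 and 2 R 1, but not 0 R 1.
So R is not a preorder.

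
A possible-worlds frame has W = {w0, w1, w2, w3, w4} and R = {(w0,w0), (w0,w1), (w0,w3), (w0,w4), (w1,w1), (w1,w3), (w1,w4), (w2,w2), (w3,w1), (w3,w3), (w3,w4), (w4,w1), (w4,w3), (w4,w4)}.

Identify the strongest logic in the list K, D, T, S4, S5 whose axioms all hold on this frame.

S4

Serial (axiom D): yes — every world has a successor (e.g. w0 R w0).
Reflexive (axiom T): yes — every world is R-related to itself.
Transitive (axiom 4): yes — every two-step R-path is closed by a direct edge.
Euclidean (axiom 5): no — w0 R w1 and w0 R w0, but not w1 R w0.
So F validates K, D, T, S4; S5 would additionally require R to be Euclidean. The strongest is S4.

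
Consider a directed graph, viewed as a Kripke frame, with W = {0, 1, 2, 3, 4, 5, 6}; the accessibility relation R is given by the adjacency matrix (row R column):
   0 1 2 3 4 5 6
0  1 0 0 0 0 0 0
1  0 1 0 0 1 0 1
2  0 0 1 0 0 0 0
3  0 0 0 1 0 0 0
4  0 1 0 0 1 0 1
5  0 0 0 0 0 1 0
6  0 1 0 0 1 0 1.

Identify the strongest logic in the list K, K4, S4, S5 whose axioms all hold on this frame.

S5

Transitive (axiom 4): yes — every two-step R-path is closed by a direct edge.
Reflexive (axiom T): yes — every world is R-related to itself.
Euclidean (axiom 5): yes — any two successors of a common world are R-related.
So F validates K, K4, S4, S5. The strongest is S5.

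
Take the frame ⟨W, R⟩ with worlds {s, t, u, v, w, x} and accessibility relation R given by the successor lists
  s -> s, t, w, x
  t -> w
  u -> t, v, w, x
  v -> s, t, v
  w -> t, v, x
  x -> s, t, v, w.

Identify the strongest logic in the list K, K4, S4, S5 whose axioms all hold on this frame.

K

Transitive (axiom 4): no — s R w and w R v, but not s R v.
Reflexive (axiom T): no — t is not related to itself.
Euclidean (axiom 5): no — s R t and s R x, but not t R x.
So F validates K; K4 would additionally require R to be transitive. The strongest is K.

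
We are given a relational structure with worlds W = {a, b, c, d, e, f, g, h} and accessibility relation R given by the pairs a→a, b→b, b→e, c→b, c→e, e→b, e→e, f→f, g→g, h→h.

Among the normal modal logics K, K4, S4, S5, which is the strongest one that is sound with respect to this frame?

K4

Transitive (axiom 4): yes — every two-step R-path is closed by a direct edge.
Reflexive (axiom T): no — c is not related to itself.
Euclidean (axiom 5): yes — any two successors of a common world are R-related.
So F validates K, K4; S4 would additionally require R to be reflexive. The strongest is K4.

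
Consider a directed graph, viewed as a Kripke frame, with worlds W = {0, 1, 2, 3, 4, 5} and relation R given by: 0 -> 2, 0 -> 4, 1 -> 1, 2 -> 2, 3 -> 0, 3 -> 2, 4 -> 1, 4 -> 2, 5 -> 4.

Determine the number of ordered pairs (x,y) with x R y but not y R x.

Enumerating: (0,2), (0,4), (3,0), (3,2), (4,1), (4,2), (5,4).

7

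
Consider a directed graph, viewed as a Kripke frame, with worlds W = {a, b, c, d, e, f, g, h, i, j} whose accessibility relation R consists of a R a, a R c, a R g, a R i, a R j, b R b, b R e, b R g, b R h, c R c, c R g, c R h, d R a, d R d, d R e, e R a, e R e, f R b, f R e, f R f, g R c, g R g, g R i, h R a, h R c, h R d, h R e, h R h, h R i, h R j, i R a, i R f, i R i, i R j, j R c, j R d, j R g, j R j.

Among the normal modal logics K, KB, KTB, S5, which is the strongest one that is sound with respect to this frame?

K

Symmetric (axiom B): no — a R c but not c R a.
Reflexive (axiom T): yes — every world is R-related to itself.
Euclidean (axiom 5): no — a R c and a R i, but not c R i.
So F validates K; KB would additionally require R to be symmetric. The strongest is K.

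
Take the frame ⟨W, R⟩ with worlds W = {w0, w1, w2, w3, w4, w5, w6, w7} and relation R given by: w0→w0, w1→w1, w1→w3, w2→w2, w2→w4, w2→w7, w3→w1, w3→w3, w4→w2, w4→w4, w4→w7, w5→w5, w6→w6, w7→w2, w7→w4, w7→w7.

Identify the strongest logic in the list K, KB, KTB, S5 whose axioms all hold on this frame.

S5

Symmetric (axiom B): yes — every pair in R has its reverse in R.
Reflexive (axiom T): yes — every world is R-related to itself.
Euclidean (axiom 5): yes — any two successors of a common world are R-related.
So F validates K, KB, KTB, S5. The strongest is S5.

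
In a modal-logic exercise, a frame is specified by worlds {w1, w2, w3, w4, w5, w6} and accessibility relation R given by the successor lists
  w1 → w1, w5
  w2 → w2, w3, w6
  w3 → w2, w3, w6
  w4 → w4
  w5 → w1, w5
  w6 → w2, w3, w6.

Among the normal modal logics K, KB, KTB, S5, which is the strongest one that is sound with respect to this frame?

S5

Symmetric (axiom B): yes — every pair in R has its reverse in R.
Reflexive (axiom T): yes — every world is R-related to itself.
Euclidean (axiom 5): yes — any two successors of a common world are R-related.
So F validates K, KB, KTB, S5. The strongest is S5.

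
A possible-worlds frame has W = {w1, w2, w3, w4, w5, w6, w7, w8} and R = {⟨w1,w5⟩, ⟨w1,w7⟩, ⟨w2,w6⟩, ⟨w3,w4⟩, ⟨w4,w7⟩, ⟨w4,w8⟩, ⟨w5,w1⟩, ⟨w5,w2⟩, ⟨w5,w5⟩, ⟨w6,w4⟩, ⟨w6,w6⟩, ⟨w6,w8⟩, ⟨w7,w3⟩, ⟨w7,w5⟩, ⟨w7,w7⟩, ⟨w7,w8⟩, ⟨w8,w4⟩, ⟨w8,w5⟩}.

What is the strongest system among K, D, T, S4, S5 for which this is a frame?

D

Serial (axiom D): yes — every world has a successor (e.g. w1 R w5).
Reflexive (axiom T): no — w1 is not related to itself.
Transitive (axiom 4): no — w1 R w5 and w5 R w2, but not w1 R w2.
Euclidean (axiom 5): no — w1 R w5 and w1 R w7, but not w5 R w7.
So F validates K, D; T would additionally require R to be reflexive. The strongest is D.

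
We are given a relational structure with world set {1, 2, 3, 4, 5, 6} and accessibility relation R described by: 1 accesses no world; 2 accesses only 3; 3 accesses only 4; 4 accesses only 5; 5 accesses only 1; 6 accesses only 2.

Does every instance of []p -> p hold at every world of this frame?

Axiom T corresponds to the accessibility relation being reflexive.
Reflexive: no — 1 is not related to itself.

No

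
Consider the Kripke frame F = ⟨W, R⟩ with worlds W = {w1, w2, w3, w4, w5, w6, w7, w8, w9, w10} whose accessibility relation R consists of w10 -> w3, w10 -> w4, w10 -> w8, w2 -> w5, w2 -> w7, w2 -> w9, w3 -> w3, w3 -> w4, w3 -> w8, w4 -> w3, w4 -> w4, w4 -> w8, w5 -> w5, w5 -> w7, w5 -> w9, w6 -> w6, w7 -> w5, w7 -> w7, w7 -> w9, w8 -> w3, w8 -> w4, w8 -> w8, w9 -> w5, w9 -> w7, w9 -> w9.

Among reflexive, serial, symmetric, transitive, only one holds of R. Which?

transitive

Reflexive: no — w1 is not related to itself.
Serial: no — w1 has no R-successor.
Symmetric: no — w10 R w3 but not w3 R w10.
Transitive: yes — every two-step R-path is closed by a direct edge.
Only transitive holds.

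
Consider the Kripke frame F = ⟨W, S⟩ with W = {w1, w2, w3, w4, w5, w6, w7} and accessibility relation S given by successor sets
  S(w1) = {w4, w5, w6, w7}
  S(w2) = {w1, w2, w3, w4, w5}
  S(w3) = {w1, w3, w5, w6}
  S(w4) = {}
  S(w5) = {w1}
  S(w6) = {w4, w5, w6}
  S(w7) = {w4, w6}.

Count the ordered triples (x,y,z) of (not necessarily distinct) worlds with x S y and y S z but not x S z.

13

Enumerating: (w1,w5,w1), (w2,w1,w6), (w2,w1,w7), (w2,w3,w6), (w3,w1,w4), (w3,w1,w7), (w3,w6,w4), (w5,w1,w4), (w5,w1,w5), (w5,w1,w6), (w5,w1,w7), (w6,w5,w1), (w7,w6,w5).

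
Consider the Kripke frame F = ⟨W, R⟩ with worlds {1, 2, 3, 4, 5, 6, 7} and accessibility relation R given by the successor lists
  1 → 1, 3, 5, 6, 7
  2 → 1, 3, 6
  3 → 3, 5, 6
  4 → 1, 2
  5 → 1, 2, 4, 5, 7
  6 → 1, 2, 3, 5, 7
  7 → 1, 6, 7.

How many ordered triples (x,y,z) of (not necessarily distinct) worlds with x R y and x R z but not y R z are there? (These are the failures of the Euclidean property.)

Enumerating: (1,3,1), (1,3,7), (1,5,3), (1,5,6), (1,6,6), (1,7,3), (1,7,5), (2,3,1), (2,6,6), (3,5,3), (3,5,6), (3,6,6), … and 26 more.
Total: 38.

38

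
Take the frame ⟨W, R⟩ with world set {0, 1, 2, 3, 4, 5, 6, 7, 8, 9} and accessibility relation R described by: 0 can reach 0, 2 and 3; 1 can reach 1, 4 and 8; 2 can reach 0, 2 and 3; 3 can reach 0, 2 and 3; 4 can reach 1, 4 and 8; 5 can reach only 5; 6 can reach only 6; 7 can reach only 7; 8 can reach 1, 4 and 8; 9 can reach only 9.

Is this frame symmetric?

Symmetric: yes — every pair in R has its reverse in R.

Yes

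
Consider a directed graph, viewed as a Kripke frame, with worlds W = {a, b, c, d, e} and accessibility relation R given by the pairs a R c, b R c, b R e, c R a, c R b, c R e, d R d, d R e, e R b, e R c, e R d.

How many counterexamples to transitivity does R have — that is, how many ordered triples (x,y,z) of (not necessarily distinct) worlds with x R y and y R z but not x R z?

17

Enumerating: (a,c,a), (a,c,b), (a,c,e), (b,c,a), (b,c,b), (b,e,b), (b,e,d), (c,a,c), (c,b,c), (c,e,c), (c,e,d), (d,e,b), (d,e,c), (e,b,e), (e,c,a), (e,c,e), (e,d,e).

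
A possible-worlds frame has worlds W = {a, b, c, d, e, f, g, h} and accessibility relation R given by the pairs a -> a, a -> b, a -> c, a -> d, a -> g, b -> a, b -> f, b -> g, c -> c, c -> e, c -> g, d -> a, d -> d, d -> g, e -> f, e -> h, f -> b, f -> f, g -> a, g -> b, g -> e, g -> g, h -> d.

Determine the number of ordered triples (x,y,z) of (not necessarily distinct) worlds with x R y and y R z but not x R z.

Enumerating: (a,b,f), (a,c,e), (a,g,e), (b,a,b), (b,a,c), (b,a,d), (b,f,b), (b,g,b), (b,g,e), (c,e,f), (c,e,h), (c,g,a), … and 16 more.
Total: 28.

28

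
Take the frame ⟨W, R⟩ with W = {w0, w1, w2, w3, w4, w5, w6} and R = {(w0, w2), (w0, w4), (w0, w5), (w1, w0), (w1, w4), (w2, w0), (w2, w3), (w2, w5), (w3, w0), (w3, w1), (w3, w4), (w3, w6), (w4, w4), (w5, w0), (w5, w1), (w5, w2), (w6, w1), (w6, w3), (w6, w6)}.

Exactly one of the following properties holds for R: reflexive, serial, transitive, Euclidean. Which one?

Reflexive: no — w0 is not related to itself.
Serial: yes — every world has a successor (e.g. w0 R w2).
Transitive: no — w0 R w2 and w2 R w3, but not w0 R w3.
Euclidean: no — w0 R w2 and w0 R w4, but not w2 R w4.
Only serial holds.

serial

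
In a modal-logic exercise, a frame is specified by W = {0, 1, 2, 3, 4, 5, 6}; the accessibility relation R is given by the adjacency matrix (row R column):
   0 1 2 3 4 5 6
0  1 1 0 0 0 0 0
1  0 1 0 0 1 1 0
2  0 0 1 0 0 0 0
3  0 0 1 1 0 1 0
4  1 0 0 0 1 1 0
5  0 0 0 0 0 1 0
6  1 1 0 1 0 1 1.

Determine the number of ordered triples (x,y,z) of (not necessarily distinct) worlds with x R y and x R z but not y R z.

25

Enumerating: (0,1,0), (1,4,1), (1,5,1), (1,5,4), (3,2,3), (3,2,5), (3,5,2), (3,5,3), (4,0,4), (4,0,5), (4,5,0), (4,5,4), … and 13 more.
Total: 25.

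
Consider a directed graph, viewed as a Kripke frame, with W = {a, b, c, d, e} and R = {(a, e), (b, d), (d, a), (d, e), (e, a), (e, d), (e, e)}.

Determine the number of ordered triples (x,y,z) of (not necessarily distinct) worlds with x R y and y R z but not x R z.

5

Enumerating: (a,e,a), (a,e,d), (b,d,a), (b,d,e), (d,e,d).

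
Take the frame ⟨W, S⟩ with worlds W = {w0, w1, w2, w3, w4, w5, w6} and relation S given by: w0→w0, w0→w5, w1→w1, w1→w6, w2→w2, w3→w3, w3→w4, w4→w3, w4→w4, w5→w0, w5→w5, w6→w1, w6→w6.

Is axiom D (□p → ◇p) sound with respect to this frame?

By correspondence theory, D is valid on a frame iff S is serial.
Serial: yes — every world has a successor (e.g. w0 S w0).

Yes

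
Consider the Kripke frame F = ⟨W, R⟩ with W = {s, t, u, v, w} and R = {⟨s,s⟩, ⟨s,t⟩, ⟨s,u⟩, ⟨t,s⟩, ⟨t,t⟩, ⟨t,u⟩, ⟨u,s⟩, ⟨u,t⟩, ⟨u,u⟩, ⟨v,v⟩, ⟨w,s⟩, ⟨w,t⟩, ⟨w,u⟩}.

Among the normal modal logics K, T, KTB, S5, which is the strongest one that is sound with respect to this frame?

K

Reflexive (axiom T): no — w is not related to itself.
Symmetric (axiom B): no — w R s but not s R w.
Euclidean (axiom 5): yes — any two successors of a common world are R-related.
So F validates K; T would additionally require R to be reflexive. The strongest is K.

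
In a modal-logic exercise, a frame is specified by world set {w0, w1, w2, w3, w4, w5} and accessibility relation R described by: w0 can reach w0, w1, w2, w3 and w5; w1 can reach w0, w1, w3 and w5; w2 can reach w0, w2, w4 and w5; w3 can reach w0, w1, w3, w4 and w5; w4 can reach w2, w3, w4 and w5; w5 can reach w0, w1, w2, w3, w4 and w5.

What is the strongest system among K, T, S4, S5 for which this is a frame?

T

Reflexive (axiom T): yes — every world is R-related to itself.
Transitive (axiom 4): no — w0 R w2 and w2 R w4, but not w0 R w4.
Euclidean (axiom 5): no — w0 R w1 and w0 R w2, but not w1 R w2.
So F validates K, T; S4 would additionally require R to be transitive. The strongest is T.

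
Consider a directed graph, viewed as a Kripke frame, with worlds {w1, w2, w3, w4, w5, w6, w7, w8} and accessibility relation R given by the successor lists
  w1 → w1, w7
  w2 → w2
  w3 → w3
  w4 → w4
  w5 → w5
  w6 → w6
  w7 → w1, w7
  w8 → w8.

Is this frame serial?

Serial: yes — every world has a successor (e.g. w1 R w1).

Yes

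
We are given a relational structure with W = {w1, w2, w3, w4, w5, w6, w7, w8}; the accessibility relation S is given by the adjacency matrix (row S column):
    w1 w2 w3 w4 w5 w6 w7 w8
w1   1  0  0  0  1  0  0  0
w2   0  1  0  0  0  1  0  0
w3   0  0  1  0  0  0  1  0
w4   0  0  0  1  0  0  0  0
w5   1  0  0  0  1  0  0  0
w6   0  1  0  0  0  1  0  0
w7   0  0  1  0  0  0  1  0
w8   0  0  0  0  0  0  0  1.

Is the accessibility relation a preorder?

Reflexive: yes — every world is S-related to itself.
Transitive: yes — every two-step S-path is closed by a direct edge.
So S is a preorder.

Yes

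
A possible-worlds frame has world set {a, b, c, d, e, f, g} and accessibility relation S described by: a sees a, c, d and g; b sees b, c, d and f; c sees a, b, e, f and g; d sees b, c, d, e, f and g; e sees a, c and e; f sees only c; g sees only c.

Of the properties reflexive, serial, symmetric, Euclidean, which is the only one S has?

Reflexive: no — c is not related to itself.
Serial: yes — every world has a successor (e.g. a S a).
Symmetric: no — a S d but not d S a.
Euclidean: no — a S c and a S d, but not c S d.
Only serial holds.

serial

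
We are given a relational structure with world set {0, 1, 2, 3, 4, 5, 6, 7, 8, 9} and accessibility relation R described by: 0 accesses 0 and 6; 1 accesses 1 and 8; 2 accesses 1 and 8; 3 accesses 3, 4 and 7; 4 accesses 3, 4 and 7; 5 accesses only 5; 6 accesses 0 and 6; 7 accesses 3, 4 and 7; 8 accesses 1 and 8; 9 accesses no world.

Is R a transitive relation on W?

Yes

Transitive: yes — every two-step R-path is closed by a direct edge.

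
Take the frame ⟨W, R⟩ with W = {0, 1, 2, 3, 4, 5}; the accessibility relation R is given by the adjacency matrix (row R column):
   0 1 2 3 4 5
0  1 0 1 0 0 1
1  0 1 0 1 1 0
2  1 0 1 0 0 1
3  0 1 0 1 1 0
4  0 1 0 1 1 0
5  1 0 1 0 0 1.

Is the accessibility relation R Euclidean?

Euclidean: yes — any two successors of a common world are R-related.

Yes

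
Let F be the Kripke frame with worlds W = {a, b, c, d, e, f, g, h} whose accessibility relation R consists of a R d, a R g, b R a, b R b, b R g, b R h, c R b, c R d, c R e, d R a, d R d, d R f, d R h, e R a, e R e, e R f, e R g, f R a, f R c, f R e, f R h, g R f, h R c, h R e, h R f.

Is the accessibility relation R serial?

Yes

Serial: yes — every world has a successor (e.g. a R d).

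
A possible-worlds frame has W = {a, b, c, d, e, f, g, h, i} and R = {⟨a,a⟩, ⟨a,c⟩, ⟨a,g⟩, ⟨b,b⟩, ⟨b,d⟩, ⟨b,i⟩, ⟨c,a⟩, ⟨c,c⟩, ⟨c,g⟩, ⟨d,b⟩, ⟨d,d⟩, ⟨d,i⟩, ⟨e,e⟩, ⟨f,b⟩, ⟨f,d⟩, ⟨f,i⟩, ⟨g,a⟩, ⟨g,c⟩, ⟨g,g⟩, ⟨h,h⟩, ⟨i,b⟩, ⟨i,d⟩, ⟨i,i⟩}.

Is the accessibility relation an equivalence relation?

Reflexive: no — f is not related to itself.
Symmetric: no — f R b but not b R f.
Transitive: yes — every two-step R-path is closed by a direct edge.
So R is not an equivalence relation.

No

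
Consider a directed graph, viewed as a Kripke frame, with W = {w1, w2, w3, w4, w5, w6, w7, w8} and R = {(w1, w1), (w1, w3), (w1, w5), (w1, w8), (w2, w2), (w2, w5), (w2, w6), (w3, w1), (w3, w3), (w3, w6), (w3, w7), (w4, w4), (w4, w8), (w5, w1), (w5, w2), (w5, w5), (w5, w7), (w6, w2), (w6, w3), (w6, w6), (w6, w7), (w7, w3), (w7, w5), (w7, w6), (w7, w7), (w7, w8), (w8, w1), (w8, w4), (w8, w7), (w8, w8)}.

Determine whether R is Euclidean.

No

Euclidean: no — w1 R w3 and w1 R w5, but not w3 R w5.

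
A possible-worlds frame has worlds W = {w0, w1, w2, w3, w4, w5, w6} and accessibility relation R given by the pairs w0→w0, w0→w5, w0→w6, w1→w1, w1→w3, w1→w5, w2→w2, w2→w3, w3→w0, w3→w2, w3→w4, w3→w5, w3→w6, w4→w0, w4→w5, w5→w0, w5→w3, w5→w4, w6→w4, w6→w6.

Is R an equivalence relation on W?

No

Reflexive: no — w3 is not related to itself.
Symmetric: no — w0 R w6 but not w6 R w0.
Transitive: no — w0 R w5 and w5 R w3, but not w0 R w3.
So R is not an equivalence relation.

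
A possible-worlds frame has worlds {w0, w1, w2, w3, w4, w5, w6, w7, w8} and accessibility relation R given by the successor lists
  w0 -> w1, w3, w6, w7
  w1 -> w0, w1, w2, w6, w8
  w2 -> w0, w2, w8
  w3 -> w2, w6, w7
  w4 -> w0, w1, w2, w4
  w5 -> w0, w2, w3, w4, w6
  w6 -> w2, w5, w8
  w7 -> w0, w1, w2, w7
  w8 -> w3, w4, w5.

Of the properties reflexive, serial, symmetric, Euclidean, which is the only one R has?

Reflexive: no — w0 is not related to itself.
Serial: yes — every world has a successor (e.g. w0 R w1).
Symmetric: no — w0 R w3 but not w3 R w0.
Euclidean: no — w0 R w1 and w0 R w3, but not w1 R w3.
Only serial holds.

serial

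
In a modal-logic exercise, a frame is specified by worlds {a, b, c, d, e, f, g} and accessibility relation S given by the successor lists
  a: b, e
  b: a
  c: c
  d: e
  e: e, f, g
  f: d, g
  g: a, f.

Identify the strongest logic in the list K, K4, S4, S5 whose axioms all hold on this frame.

Transitive (axiom 4): no — a S e and e S f, but not a S f.
Reflexive (axiom T): no — a is not related to itself.
Euclidean (axiom 5): no — a S b and a S e, but not b S e.
So F validates K; K4 would additionally require S to be transitive. The strongest is K.

K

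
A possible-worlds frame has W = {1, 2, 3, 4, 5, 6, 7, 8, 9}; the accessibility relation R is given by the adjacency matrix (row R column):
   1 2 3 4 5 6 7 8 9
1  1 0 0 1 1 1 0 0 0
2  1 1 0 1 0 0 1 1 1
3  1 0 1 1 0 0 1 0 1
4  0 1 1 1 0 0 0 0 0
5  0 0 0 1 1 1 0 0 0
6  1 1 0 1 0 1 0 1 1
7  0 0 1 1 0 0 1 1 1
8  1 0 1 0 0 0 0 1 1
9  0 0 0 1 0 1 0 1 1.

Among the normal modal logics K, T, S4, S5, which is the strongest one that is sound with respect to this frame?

T

Reflexive (axiom T): yes — every world is R-related to itself.
Transitive (axiom 4): no — 1 R 4 and 4 R 2, but not 1 R 2.
Euclidean (axiom 5): no — 1 R 4 and 1 R 5, but not 4 R 5.
So F validates K, T; S4 would additionally require R to be transitive. The strongest is T.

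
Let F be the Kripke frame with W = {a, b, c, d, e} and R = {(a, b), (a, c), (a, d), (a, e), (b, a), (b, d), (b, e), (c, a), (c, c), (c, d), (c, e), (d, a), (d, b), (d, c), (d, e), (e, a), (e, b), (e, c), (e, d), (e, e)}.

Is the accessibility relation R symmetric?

Symmetric: yes — every pair in R has its reverse in R.

Yes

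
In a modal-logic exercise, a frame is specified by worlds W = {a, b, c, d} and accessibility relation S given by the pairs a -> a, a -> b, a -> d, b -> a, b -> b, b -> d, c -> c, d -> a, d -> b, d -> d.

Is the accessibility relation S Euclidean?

Yes

Euclidean: yes — any two successors of a common world are S-related.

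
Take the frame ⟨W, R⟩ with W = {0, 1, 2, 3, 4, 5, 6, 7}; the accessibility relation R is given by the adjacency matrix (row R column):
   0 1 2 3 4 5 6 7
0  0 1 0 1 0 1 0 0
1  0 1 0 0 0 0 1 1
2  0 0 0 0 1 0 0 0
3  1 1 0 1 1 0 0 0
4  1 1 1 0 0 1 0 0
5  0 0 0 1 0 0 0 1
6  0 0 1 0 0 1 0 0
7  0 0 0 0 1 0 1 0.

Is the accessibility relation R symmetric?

Symmetric: no — 0 R 1 but not 1 R 0.

No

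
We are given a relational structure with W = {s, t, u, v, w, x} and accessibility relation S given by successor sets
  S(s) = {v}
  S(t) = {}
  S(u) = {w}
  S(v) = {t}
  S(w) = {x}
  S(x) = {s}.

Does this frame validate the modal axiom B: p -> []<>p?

The schema B characterises exactly the symmetric frames.
Symmetric: no — s S v but not v S s.

No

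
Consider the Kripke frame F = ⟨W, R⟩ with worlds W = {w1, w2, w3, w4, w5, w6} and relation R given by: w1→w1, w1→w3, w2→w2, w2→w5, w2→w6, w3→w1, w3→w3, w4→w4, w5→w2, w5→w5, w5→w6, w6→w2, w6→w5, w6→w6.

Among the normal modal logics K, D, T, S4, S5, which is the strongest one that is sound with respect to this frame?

S5

Serial (axiom D): yes — every world has a successor (e.g. w1 R w1).
Reflexive (axiom T): yes — every world is R-related to itself.
Transitive (axiom 4): yes — every two-step R-path is closed by a direct edge.
Euclidean (axiom 5): yes — any two successors of a common world are R-related.
So F validates K, D, T, S4, S5. The strongest is S5.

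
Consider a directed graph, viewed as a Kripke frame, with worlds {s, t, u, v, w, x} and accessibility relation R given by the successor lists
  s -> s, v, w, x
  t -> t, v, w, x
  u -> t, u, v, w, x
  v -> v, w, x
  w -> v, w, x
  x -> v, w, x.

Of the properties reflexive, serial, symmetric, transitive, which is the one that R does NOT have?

symmetric

Reflexive: yes — every world is R-related to itself.
Serial: yes — every world has a successor (e.g. s R s).
Symmetric: no — s R v but not v R s.
Transitive: yes — every two-step R-path is closed by a direct edge.
Only symmetric fails.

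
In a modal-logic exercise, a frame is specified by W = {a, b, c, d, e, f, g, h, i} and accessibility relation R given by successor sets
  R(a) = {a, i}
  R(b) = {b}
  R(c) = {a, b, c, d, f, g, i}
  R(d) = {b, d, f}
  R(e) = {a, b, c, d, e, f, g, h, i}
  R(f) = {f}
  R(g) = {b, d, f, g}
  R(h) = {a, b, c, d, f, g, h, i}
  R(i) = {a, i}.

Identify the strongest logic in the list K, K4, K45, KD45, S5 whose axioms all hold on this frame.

Transitive (axiom 4): yes — every two-step R-path is closed by a direct edge.
Euclidean (axiom 5): no — c R a and c R b, but not a R b.
Serial (axiom D): yes — every world has a successor (e.g. a R a).
Reflexive (axiom T): yes — every world is R-related to itself.
So F validates K, K4; K45 would additionally require R to be Euclidean. The strongest is K4.

K4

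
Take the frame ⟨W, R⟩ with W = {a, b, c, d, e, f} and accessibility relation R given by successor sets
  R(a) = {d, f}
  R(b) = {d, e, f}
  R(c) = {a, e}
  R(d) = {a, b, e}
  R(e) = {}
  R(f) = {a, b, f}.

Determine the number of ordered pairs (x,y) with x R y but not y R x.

Enumerating: (b,e), (c,a), (c,e), (d,e).

4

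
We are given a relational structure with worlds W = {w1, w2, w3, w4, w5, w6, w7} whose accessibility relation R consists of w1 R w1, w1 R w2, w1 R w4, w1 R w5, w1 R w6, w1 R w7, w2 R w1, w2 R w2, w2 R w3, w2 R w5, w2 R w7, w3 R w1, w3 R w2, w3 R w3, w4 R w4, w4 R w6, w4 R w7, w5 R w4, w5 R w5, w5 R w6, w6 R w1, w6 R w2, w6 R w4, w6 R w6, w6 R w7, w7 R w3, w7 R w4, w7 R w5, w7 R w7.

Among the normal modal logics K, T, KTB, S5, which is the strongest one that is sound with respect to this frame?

T

Reflexive (axiom T): yes — every world is R-related to itself.
Symmetric (axiom B): no — w1 R w4 but not w4 R w1.
Euclidean (axiom 5): no — w1 R w2 and w1 R w4, but not w2 R w4.
So F validates K, T; KTB would additionally require R to be symmetric. The strongest is T.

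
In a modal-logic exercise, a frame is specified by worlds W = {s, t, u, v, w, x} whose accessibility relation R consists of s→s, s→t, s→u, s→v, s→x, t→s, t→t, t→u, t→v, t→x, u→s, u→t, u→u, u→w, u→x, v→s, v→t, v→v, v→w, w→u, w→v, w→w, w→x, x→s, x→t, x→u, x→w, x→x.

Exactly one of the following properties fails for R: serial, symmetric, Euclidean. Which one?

Euclidean

Serial: yes — every world has a successor (e.g. s R s).
Symmetric: yes — every pair in R has its reverse in R.
Euclidean: no — s R u and s R v, but not u R v.
Only Euclidean fails.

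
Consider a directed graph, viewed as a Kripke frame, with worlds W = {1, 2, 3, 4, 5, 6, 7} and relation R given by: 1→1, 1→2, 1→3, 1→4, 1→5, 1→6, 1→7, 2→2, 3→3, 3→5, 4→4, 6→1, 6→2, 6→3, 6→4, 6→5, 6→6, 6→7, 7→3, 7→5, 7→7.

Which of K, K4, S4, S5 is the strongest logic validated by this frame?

Transitive (axiom 4): yes — every two-step R-path is closed by a direct edge.
Reflexive (axiom T): no — 5 is not related to itself.
Euclidean (axiom 5): no — 1 R 2 and 1 R 3, but not 2 R 3.
So F validates K, K4; S4 would additionally require R to be reflexive. The strongest is K4.

K4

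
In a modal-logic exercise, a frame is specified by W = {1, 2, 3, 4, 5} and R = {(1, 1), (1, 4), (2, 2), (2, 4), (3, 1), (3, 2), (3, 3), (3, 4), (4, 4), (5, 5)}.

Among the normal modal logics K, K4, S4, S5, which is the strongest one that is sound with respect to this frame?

S4

Transitive (axiom 4): yes — every two-step R-path is closed by a direct edge.
Reflexive (axiom T): yes — every world is R-related to itself.
Euclidean (axiom 5): no — 3 R 1 and 3 R 2, but not 1 R 2.
So F validates K, K4, S4; S5 would additionally require R to be Euclidean. The strongest is S4.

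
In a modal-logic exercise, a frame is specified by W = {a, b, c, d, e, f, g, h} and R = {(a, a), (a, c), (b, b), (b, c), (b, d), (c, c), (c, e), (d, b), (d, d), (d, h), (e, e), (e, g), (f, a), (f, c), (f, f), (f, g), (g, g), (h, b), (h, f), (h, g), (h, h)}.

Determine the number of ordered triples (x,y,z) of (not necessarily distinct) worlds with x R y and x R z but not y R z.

24

Enumerating: (a,c,a), (b,c,b), (b,c,d), (b,d,c), (c,e,c), (d,b,h), (d,h,d), (e,g,e), (f,a,f), (f,a,g), (f,c,a), (f,c,f), … and 12 more.
Total: 24.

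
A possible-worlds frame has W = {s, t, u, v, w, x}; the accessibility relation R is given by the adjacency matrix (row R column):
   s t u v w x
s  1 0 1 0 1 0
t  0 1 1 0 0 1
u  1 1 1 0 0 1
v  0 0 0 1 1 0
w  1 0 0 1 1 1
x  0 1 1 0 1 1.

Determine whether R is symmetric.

Symmetric: yes — every pair in R has its reverse in R.

Yes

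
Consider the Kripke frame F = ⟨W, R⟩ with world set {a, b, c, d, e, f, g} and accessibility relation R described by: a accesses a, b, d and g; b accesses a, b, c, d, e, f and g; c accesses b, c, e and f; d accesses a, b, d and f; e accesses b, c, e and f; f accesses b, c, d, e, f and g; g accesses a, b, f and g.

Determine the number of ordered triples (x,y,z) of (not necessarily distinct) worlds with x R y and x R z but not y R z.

Enumerating: (a,d,g), (a,g,d), (b,a,c), (b,a,e), (b,a,f), (b,c,a), (b,c,d), (b,c,g), (b,d,c), (b,d,e), (b,d,g), (b,e,a), … and 20 more.
Total: 32.

32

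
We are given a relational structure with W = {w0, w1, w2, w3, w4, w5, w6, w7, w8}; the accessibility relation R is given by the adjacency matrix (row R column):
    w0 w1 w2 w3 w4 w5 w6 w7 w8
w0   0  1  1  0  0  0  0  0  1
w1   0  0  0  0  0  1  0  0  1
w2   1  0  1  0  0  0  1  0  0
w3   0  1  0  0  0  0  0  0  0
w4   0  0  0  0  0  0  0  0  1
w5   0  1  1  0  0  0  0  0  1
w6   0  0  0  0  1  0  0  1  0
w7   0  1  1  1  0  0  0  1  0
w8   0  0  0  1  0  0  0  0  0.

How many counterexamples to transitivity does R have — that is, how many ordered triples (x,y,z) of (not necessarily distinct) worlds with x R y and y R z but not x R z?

27

Enumerating: (w0,w1,w5), (w0,w2,w0), (w0,w2,w6), (w0,w8,w3), (w1,w5,w1), (w1,w5,w2), (w1,w8,w3), (w2,w0,w1), (w2,w0,w8), (w2,w6,w4), (w2,w6,w7), (w3,w1,w5), … and 15 more.
Total: 27.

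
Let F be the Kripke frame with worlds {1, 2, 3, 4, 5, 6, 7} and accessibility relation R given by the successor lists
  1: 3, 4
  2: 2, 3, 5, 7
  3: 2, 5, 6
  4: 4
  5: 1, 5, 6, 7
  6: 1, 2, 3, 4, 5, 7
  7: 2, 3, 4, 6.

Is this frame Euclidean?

No

Euclidean: no — 1 R 3 and 1 R 4, but not 3 R 4.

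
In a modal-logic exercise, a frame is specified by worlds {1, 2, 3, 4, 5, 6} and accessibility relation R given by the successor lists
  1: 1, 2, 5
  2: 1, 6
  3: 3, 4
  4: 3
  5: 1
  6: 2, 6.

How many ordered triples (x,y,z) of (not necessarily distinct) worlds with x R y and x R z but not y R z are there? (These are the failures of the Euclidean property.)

8

Enumerating: (1,2,2), (1,2,5), (1,5,2), (1,5,5), (2,1,6), (2,6,1), (3,4,4), (6,2,2).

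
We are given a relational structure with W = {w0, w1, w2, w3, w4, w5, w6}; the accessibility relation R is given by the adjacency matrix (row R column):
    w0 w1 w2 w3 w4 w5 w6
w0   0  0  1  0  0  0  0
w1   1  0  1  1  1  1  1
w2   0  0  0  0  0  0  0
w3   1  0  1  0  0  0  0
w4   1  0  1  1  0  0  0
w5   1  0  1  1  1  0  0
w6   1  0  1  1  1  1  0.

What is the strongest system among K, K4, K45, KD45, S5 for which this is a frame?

Transitive (axiom 4): yes — every two-step R-path is closed by a direct edge.
Euclidean (axiom 5): no — w1 R w0 and w1 R w3, but not w0 R w3.
Serial (axiom D): no — w2 has no R-successor.
Reflexive (axiom T): no — w0 is not related to itself.
So F validates K, K4; K45 would additionally require R to be Euclidean. The strongest is K4.

K4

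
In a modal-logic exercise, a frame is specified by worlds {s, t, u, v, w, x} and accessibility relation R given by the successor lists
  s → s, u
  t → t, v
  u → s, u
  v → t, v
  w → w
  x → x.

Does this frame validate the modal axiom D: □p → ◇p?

The schema D characterises exactly the serial frames.
Serial: yes — every world has a successor (e.g. s R s).

Yes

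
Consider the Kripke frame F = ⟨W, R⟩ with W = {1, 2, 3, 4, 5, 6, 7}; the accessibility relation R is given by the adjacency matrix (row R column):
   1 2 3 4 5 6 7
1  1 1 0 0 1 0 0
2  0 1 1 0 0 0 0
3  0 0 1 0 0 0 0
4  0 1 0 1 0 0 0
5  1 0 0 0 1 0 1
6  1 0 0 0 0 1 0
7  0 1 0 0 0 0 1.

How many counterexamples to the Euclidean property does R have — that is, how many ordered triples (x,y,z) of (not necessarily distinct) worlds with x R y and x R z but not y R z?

10

Enumerating: (1,2,1), (1,2,5), (1,5,2), (2,3,2), (4,2,4), (5,1,7), (5,7,1), (5,7,5), (6,1,6), (7,2,7).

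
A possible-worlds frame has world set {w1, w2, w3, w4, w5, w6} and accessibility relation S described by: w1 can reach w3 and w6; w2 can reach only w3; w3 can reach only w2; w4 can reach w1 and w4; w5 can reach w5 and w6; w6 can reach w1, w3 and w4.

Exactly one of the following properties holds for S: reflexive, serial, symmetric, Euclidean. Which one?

serial

Reflexive: no — w1 is not related to itself.
Serial: yes — every world has a successor (e.g. w1 S w3).
Symmetric: no — w1 S w3 but not w3 S w1.
Euclidean: no — w1 S w3 and w1 S w6, but not w3 S w6.
Only serial holds.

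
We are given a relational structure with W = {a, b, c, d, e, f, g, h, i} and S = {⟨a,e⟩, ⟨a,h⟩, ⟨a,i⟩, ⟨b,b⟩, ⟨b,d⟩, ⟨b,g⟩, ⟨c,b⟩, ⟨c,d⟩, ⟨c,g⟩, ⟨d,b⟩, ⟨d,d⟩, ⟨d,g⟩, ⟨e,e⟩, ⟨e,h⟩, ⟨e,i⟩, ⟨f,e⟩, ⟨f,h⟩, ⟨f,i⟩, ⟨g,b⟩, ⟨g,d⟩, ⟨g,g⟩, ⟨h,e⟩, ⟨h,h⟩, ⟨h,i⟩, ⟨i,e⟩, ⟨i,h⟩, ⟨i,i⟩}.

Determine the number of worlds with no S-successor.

0

S is serial; there are no such worlds.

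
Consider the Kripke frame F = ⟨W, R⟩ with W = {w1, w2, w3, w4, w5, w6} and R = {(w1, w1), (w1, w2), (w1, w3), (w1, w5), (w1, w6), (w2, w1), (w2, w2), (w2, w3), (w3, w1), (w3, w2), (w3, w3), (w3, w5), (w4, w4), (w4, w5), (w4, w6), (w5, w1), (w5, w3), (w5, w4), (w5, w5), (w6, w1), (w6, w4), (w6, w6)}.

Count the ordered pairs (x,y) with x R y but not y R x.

R is symmetric; there are no such tuples.

0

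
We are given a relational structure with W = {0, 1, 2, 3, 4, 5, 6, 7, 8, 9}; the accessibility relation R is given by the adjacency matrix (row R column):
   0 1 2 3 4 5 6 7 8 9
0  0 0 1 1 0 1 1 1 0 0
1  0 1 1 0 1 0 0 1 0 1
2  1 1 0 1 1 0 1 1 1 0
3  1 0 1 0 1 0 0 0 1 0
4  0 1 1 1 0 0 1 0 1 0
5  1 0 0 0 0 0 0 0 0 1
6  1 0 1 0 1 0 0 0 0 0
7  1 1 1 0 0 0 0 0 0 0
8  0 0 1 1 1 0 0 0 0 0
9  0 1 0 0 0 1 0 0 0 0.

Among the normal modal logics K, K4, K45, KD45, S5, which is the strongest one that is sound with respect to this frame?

K

Transitive (axiom 4): no — 0 R 2 and 2 R 1, but not 0 R 1.
Euclidean (axiom 5): no — 0 R 2 and 0 R 5, but not 2 R 5.
Serial (axiom D): yes — every world has a successor (e.g. 0 R 2).
Reflexive (axiom T): no — 0 is not related to itself.
So F validates K; K4 would additionally require R to be transitive. The strongest is K.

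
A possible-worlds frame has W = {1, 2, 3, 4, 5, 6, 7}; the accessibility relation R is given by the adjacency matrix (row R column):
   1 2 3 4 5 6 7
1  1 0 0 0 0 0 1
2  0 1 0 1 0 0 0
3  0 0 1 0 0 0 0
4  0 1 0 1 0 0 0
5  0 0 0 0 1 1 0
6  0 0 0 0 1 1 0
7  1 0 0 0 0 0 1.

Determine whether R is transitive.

Transitive: yes — every two-step R-path is closed by a direct edge.

Yes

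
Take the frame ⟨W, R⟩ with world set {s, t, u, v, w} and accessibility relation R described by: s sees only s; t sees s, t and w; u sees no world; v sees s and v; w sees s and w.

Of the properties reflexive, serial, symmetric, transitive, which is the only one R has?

transitive

Reflexive: no — u is not related to itself.
Serial: no — u has no R-successor.
Symmetric: no — t R s but not s R t.
Transitive: yes — every two-step R-path is closed by a direct edge.
Only transitive holds.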